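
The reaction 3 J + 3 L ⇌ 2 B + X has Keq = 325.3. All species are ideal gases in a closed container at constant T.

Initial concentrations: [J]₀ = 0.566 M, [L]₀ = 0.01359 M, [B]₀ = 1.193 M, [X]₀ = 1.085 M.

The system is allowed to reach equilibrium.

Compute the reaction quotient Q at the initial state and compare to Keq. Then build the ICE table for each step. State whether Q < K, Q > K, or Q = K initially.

Q₀ = 3.3931e+06 vs Keq = 325.3 ⇒ Q>K, reverse
Step 1:
                  J         L         B         X
  I           0.566   0.01359     1.193     1.085
  C           0.189     0.189    -0.126  -0.06299
  E           0.755    0.2026     1.067     1.022
  solve Keq expr → x = -0.06299; check Q = 325.3

Q₀ = 3.3931e+06; Q > K (proceeds reverse)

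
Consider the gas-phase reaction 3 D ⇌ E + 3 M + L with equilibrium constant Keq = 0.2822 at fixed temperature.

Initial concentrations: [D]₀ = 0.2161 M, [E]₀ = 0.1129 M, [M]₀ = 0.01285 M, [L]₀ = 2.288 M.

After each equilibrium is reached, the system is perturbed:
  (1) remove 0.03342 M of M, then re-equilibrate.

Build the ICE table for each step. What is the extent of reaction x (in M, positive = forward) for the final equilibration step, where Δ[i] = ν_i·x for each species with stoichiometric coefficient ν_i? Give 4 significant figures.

Q₀ = 5.4312e-05 vs Keq = 0.2822 ⇒ Q<K, forward
Step 1:
                    D           E           M           L
  I            0.2161      0.1129     0.01285       2.288
  C          -0.09819     0.03273     0.09819     0.03273
  E            0.1179      0.1456       0.111       2.321
  solve Keq expr → x = 0.03273; check Q = 0.2822
Then remove 0.03342 M of M.
Step 2:
                    D           E           M           L
  I            0.1179      0.1456     0.07762       2.321
  C          -0.01657    0.005523     0.01657    0.005523
  E            0.1013      0.1512     0.09418       2.326
  solve Keq expr → x = 0.005523; check Q = 0.2822

x = 0.005523 M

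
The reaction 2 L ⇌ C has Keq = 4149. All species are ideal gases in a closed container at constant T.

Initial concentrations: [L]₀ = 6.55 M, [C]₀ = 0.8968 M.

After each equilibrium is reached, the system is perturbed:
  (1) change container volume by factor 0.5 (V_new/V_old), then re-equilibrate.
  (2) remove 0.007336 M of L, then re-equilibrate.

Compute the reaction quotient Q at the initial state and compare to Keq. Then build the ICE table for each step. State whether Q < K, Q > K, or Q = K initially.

Q₀ = 0.0209; Q < K (proceeds forward)

Q₀ = 0.0209 vs Keq = 4149 ⇒ Q<K, forward
Step 1:
                    L           C
  Initial        6.55      0.8968
  Change       -6.518       3.259
  Equil       0.03165       4.156
  solve Keq expr → x = 3.259; check Q = 4149
Then change container volume by factor 0.5 (V_new/V_old).
Step 2:
                    L           C
  Initial      0.0633       8.312
  Change     -0.01851    0.009257
  Equil       0.04478       8.321
  solve Keq expr → x = 0.009257; check Q = 4149
Then remove 0.007336 M of L.
Step 3:
                    L           C
  Initial     0.03745       8.321
  Change     0.007326   -0.003663
  Equil       0.04477       8.318
  solve Keq expr → x = -0.003663; check Q = 4149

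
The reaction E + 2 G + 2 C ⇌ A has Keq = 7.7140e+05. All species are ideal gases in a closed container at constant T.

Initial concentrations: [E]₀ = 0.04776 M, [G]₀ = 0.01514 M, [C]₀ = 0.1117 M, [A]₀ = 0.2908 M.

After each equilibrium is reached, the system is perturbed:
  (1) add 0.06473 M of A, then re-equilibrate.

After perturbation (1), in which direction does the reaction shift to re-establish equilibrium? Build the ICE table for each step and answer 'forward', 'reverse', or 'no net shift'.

Direction: reverse

Q₀ = 2.1290e+06 vs Keq = 7.7140e+05 ⇒ Q>K, reverse
Step 1:
                  E         G         C         A
  Initial   0.04776   0.01514    0.1117    0.2908
  Change   0.003715  0.007431  0.007431 -0.003715
  Equil     0.05148   0.02257    0.1191    0.2871
  solve Keq expr → x = -0.003715; check Q = 7.7140e+05
Then add 0.06473 M of A.
Step 2:
                  E         G         C         A
  Initial   0.05148   0.02257    0.1191    0.3518
  Change  8.9991e-04    0.0018    0.0018 -8.9991e-04
  Equil     0.05238   0.02437    0.1209    0.3509
  solve Keq expr → x = -8.9991e-04; check Q = 7.7140e+05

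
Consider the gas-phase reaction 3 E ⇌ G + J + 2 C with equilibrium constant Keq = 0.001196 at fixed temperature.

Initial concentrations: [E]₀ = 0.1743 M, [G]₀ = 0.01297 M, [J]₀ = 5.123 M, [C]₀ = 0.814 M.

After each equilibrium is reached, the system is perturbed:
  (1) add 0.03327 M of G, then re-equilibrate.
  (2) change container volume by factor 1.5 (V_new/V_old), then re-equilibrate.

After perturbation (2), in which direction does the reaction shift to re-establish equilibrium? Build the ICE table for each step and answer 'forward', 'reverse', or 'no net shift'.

Direction: forward

Q₀ = 8.314 vs Keq = 0.001196 ⇒ Q>K, reverse
Step 1:
                    E           G           J           C
  I            0.1743     0.01297       5.123       0.814
  C            0.0389    -0.01297    -0.01297    -0.02593
  E            0.2132  3.6520e-06        5.11      0.7881
  solve Keq expr → x = -0.01297; check Q = 0.001196
Then add 0.03327 M of G.
Step 2:
                    E           G           J           C
  I            0.2132     0.03327        5.11      0.7881
  C           0.09978    -0.03326    -0.03326    -0.06652
  E             0.313  1.3873e-05       5.077      0.7215
  solve Keq expr → x = -0.03326; check Q = 0.001196
Then change container volume by factor 1.5 (V_new/V_old).
Step 3:
                    E           G           J           C
  I            0.2087  9.2484e-06       3.385       0.481
  C       -1.3863e-05  4.6209e-06  4.6209e-06  9.2417e-06
  E            0.2086  1.3869e-05       3.385       0.481
  solve Keq expr → x = 4.6209e-06; check Q = 0.001196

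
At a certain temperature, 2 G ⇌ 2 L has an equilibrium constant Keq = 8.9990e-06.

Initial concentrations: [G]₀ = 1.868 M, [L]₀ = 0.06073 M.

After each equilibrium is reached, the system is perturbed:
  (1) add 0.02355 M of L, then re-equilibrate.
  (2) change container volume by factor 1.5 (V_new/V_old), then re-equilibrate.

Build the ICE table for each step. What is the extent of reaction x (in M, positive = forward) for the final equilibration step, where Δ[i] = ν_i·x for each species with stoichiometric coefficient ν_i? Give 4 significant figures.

Q₀ = 0.001057 vs Keq = 8.9990e-06 ⇒ Q>K, reverse
Step 1:
                   G          L
  I            1.868    0.06073
  C          0.05496   -0.05496
  E            1.923   0.005769
  solve Keq expr → x = -0.02748; check Q = 8.9990e-06
Then add 0.02355 M of L.
Step 2:
                   G          L
  I            1.923    0.02932
  C          0.02348   -0.02348
  E            1.946   0.005839
  solve Keq expr → x = -0.01174; check Q = 8.9990e-06
Then change container volume by factor 1.5 (V_new/V_old).
Step 3:
                   G          L
  I            1.298   0.003893
  C                0          0
  E            1.298   0.003893
  solve Keq expr → x = 0; check Q = 8.9990e-06

x = 0 M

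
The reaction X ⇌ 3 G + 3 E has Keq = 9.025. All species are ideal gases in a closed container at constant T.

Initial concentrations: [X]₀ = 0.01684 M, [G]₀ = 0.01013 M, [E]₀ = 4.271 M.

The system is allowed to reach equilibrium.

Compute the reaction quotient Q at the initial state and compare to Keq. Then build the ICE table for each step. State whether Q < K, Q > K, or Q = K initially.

Q₀ = 0.004809; Q < K (proceeds forward)

Q₀ = 0.004809 vs Keq = 9.025 ⇒ Q<K, forward
Step 1:
                    X           G           E
  Initial     0.01684     0.01013       4.271
  Change     -0.01528     0.04583     0.04583
  Equil      0.001562     0.05596       4.317
  solve Keq expr → x = 0.01528; check Q = 9.025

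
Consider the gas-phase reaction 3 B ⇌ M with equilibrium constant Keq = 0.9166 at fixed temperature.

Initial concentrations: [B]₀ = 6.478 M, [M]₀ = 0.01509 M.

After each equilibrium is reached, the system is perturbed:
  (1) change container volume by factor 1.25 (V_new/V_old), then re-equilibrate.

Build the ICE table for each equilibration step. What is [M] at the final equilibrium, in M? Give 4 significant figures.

[M]_eq = 1.359 M

Q₀ = 5.5509e-05 vs Keq = 0.9166 ⇒ Q<K, forward
Step 1:
                    B           M
  I             6.478     0.01509
  C            -5.235       1.745
  E             1.243        1.76
  solve Keq expr → x = 1.745; check Q = 0.9166
Then change container volume by factor 1.25 (V_new/V_old).
Step 2:
                    B           M
  I            0.9944       1.408
  C             0.146    -0.04868
  E              1.14       1.359
  solve Keq expr → x = -0.04868; check Q = 0.9166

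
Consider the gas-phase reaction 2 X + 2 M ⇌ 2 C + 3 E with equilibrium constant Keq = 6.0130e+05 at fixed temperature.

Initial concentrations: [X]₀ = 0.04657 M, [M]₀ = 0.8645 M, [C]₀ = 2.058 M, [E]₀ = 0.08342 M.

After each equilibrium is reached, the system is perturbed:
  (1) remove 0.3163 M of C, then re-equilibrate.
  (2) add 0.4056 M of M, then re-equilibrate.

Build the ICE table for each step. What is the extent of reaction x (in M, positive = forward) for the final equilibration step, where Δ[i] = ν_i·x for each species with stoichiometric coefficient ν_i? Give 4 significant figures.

x = 2.7911e-05 M

Q₀ = 1.517 vs Keq = 6.0130e+05 ⇒ Q<K, forward
Step 1:
                  X         M         C         E
  I         0.04657    0.8645     2.058   0.08342
  C        -0.04637  -0.04637   0.04637   0.06956
  E       1.9847e-04    0.8181     2.104     0.153
  solve Keq expr → x = 0.02319; check Q = 6.0130e+05
Then remove 0.3163 M of C.
Step 2:
                  X         M         C         E
  I       1.9847e-04    0.8181     1.788     0.153
  C       -2.9749e-05 -2.9749e-05 2.9749e-05 4.4623e-05
  E       1.6872e-04    0.8181     1.788     0.153
  solve Keq expr → x = 1.4874e-05; check Q = 6.0130e+05
Then add 0.4056 M of M.
Step 3:
                  X         M         C         E
  I       1.6872e-04     1.224     1.788     0.153
  C       -5.5822e-05 -5.5822e-05 5.5822e-05 8.3733e-05
  E       1.1290e-04     1.224     1.788    0.1531
  solve Keq expr → x = 2.7911e-05; check Q = 6.0130e+05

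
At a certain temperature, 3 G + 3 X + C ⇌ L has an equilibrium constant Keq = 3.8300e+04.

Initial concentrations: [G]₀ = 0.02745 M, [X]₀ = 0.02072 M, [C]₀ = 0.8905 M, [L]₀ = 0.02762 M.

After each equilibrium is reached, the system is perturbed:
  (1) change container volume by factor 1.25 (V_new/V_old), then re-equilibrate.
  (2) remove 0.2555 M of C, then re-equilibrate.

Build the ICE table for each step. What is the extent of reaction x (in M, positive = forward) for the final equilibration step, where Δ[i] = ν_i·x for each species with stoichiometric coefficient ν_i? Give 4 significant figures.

x = -8.4305e-04 M

Q₀ = 1.6858e+08 vs Keq = 3.8300e+04 ⇒ Q>K, reverse
Step 1:
                    G           X           C           L
  I           0.02745     0.02072      0.8905     0.02762
  C           0.05582     0.05582     0.01861    -0.01861
  E           0.08327     0.07654      0.9091    0.009014
  solve Keq expr → x = -0.01861; check Q = 3.8300e+04
Then change container volume by factor 1.25 (V_new/V_old).
Step 2:
                    G           X           C           L
  I           0.06662     0.06123      0.7273    0.007211
  C          0.009032    0.009032    0.003011   -0.003011
  E           0.07565     0.07026      0.7303      0.0042
  solve Keq expr → x = -0.003011; check Q = 3.8300e+04
Then remove 0.2555 M of C.
Step 3:
                    G           X           C           L
  I           0.07565     0.07026      0.4748      0.0042
  C          0.002529    0.002529  8.4305e-04 -8.4305e-04
  E           0.07818     0.07279      0.4756    0.003357
  solve Keq expr → x = -8.4305e-04; check Q = 3.8300e+04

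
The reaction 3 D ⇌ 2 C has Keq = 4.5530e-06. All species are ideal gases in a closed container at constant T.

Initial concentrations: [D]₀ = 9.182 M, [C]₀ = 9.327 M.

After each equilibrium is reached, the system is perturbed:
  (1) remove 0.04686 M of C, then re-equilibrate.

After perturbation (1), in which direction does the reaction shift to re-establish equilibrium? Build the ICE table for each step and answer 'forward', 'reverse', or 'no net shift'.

Direction: forward

Q₀ = 0.1124 vs Keq = 4.5530e-06 ⇒ Q>K, reverse
Step 1:
                    D           C
  Initial       9.182       9.327
  Change        13.64      -9.094
  Equil         22.82      0.2327
  solve Keq expr → x = -4.547; check Q = 4.5530e-06
Then remove 0.04686 M of C.
Step 2:
                    D           C
  Initial       22.82      0.1858
  Change     -0.06872     0.04581
  Equil         22.75      0.2316
  solve Keq expr → x = 0.02291; check Q = 4.5530e-06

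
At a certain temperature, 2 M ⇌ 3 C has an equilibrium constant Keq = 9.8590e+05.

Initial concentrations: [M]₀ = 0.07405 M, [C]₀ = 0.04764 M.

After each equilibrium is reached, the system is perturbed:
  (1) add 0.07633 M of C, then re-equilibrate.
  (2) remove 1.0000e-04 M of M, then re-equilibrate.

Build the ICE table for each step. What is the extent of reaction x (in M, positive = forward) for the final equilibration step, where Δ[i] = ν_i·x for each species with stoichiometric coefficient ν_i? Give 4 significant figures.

Q₀ = 0.01972 vs Keq = 9.8590e+05 ⇒ Q<K, forward
Step 1:
                   M          C
  init       0.07405    0.04764
  Δ         -0.07399      0.111
  eq      6.3624e-05     0.1586
  solve Keq expr → x = 0.03699; check Q = 9.8590e+05
Then add 0.07633 M of C.
Step 2:
                   M          C
  init    6.3624e-05     0.2349
  Δ       5.1016e-05 -7.6523e-05
  eq      1.1464e-04     0.2349
  solve Keq expr → x = -2.5508e-05; check Q = 9.8590e+05
Then remove 1.0000e-04 M of M.
Step 3:
                   M          C
  init    1.4639e-05     0.2349
  Δ       9.9890e-05 -1.4984e-04
  eq      1.1453e-04     0.2347
  solve Keq expr → x = -4.9945e-05; check Q = 9.8590e+05

x = -4.9945e-05 M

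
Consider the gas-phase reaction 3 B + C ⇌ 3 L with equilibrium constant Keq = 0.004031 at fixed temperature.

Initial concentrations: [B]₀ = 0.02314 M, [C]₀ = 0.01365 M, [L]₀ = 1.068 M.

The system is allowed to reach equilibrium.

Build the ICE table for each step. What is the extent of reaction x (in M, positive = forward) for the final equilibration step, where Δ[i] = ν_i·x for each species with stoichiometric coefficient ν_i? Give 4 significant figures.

x = -0.3198 M

Q₀ = 7.2026e+06 vs Keq = 0.004031 ⇒ Q>K, reverse
Step 1:
                  B         C         L
  I         0.02314   0.01365     1.068
  C          0.9595    0.3198   -0.9595
  E          0.9827    0.3335    0.1085
  solve Keq expr → x = -0.3198; check Q = 0.004031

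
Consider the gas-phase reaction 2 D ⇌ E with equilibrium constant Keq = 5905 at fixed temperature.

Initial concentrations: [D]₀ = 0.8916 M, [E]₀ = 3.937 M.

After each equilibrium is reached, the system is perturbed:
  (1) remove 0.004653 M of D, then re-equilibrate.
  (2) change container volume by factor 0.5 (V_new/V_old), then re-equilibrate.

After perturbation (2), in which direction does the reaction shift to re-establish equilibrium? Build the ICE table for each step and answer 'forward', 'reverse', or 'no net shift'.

Direction: forward

Q₀ = 4.953 vs Keq = 5905 ⇒ Q<K, forward
Step 1:
                    D           E
  init         0.8916       3.937
  Δ           -0.8644      0.4322
  eq           0.0272       4.369
  solve Keq expr → x = 0.4322; check Q = 5905
Then remove 0.004653 M of D.
Step 2:
                    D           E
  init        0.02255       4.369
  Δ          0.004646   -0.002323
  eq          0.02719       4.367
  solve Keq expr → x = -0.002323; check Q = 5905
Then change container volume by factor 0.5 (V_new/V_old).
Step 3:
                    D           E
  init        0.05439       8.734
  Δ          -0.01591    0.007956
  eq          0.03848       8.742
  solve Keq expr → x = 0.007956; check Q = 5905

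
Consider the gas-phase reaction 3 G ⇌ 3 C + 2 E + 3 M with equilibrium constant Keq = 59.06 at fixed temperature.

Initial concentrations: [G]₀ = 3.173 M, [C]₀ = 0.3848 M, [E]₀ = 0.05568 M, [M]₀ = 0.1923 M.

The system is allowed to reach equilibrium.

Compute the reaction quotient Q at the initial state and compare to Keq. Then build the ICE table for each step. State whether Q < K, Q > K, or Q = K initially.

Q₀ = 3.9322e-08 vs Keq = 59.06 ⇒ Q<K, forward
Step 1:
                  G         C         E         M
  Initial     3.173    0.3848   0.05568    0.1923
  Change     -1.826     1.826     1.218     1.826
  Equil       1.347     2.211     1.273     2.019
  solve Keq expr → x = 0.6088; check Q = 59.06

Q₀ = 3.9322e-08; Q < K (proceeds forward)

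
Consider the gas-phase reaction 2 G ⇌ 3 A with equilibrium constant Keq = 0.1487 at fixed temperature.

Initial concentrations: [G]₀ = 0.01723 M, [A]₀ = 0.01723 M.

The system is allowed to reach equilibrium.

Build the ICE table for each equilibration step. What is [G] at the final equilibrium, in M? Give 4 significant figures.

Q₀ = 0.01723 vs Keq = 0.1487 ⇒ Q<K, forward
Step 1:
                    G           A
  I           0.01723     0.01723
  C          -0.00611    0.009165
  E           0.01112     0.02639
  solve Keq expr → x = 0.003055; check Q = 0.1487

[G]_eq = 0.01112 M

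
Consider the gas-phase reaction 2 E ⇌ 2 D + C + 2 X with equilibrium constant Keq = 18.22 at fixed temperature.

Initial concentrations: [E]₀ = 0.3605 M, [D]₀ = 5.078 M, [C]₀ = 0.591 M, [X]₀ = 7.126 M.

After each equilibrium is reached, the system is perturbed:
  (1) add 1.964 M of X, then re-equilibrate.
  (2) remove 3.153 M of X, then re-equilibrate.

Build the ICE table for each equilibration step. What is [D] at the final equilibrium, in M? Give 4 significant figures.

Q₀ = 5955 vs Keq = 18.22 ⇒ Q>K, reverse
Step 1:
                   E          D          C          X
  I           0.3605      5.078      0.591      7.126
  C            1.059     -1.059    -0.5293     -1.059
  E            1.419      4.019     0.0617      6.067
  solve Keq expr → x = -0.5293; check Q = 18.22
Then add 1.964 M of X.
Step 2:
                   E          D          C          X
  I            1.419      4.019     0.0617      8.031
  C          0.04574   -0.04574   -0.02287   -0.04574
  E            1.465      3.974    0.03883      7.986
  solve Keq expr → x = -0.02287; check Q = 18.22
Then remove 3.153 M of X.
Step 3:
                   E          D          C          X
  I            1.465      3.974    0.03883      4.833
  C         -0.09319    0.09319    0.04659    0.09319
  E            1.372      4.067    0.08542      4.926
  solve Keq expr → x = 0.04659; check Q = 18.22

[D]_eq = 4.067 M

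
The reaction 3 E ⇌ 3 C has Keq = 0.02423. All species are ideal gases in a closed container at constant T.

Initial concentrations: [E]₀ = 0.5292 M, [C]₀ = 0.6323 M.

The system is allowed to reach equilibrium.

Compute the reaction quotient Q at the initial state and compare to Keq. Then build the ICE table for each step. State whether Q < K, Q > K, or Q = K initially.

Q₀ = 1.706; Q > K (proceeds reverse)

Q₀ = 1.706 vs Keq = 0.02423 ⇒ Q>K, reverse
Step 1:
                  E         C
  init       0.5292    0.6323
  Δ          0.3716   -0.3716
  eq         0.9008    0.2607
  solve Keq expr → x = -0.1239; check Q = 0.02423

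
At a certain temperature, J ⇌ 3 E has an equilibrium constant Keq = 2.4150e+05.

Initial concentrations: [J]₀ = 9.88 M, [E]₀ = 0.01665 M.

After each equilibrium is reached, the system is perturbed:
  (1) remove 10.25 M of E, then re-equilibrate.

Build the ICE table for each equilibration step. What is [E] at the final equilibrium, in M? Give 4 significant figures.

[E]_eq = 19.32 M

Q₀ = 4.6718e-07 vs Keq = 2.4150e+05 ⇒ Q<K, forward
Step 1:
                    J           E
  init           9.88     0.01665
  Δ            -9.775       29.33
  eq           0.1046       29.34
  solve Keq expr → x = 9.775; check Q = 2.4150e+05
Then remove 10.25 M of E.
Step 2:
                    J           E
  init         0.1046       19.09
  Δ          -0.07477      0.2243
  eq          0.02985       19.32
  solve Keq expr → x = 0.07477; check Q = 2.4150e+05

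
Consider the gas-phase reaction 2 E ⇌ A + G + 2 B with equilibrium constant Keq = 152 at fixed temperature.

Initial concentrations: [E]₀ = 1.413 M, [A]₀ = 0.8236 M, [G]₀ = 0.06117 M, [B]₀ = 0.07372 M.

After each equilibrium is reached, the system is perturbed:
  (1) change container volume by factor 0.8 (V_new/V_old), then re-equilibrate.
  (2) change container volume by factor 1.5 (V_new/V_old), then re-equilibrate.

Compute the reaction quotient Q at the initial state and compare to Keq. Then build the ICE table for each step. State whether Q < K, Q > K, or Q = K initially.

Q₀ = 1.3713e-04 vs Keq = 152 ⇒ Q<K, forward
Step 1:
                  E         A         G         B
  Initial     1.413    0.8236   0.06117   0.07372
  Change     -1.299    0.6495    0.6495     1.299
  Equil      0.1139     1.473    0.7107     1.373
  solve Keq expr → x = 0.6495; check Q = 152
Then change container volume by factor 0.8 (V_new/V_old).
Step 2:
                  E         A         G         B
  Initial    0.1424     1.841    0.8884     1.716
  Change    0.03026  -0.01513  -0.01513  -0.03026
  Equil      0.1727     1.826    0.8733     1.686
  solve Keq expr → x = -0.01513; check Q = 152
Then change container volume by factor 1.5 (V_new/V_old).
Step 3:
                  E         A         G         B
  Initial    0.1151     1.218    0.5822     1.124
  Change   -0.03431   0.01715   0.01715   0.03431
  Equil     0.08081     1.235    0.5993     1.158
  solve Keq expr → x = 0.01715; check Q = 152

Q₀ = 1.3713e-04; Q < K (proceeds forward)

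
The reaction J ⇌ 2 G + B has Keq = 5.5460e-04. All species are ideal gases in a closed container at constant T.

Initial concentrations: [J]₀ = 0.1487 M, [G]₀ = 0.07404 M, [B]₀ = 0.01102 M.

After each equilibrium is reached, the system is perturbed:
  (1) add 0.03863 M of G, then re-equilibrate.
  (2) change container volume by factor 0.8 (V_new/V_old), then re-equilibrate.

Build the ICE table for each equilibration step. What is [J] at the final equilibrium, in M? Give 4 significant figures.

Q₀ = 4.0626e-04 vs Keq = 5.5460e-04 ⇒ Q<K, forward
Step 1:
                   J          G          B
  init        0.1487    0.07404    0.01102
  Δ        -0.002192   0.004383   0.002192
  eq          0.1465    0.07842    0.01321
  solve Keq expr → x = 0.002192; check Q = 5.5460e-04
Then add 0.03863 M of G.
Step 2:
                   J          G          B
  init        0.1465     0.1171    0.01321
  Δ         0.005662   -0.01132  -0.005662
  eq          0.1522     0.1057    0.00755
  solve Keq expr → x = -0.005662; check Q = 5.5460e-04
Then change container volume by factor 0.8 (V_new/V_old).
Step 3:
                   J          G          B
  init        0.1902     0.1322   0.009437
  Δ         0.002763  -0.005526  -0.002763
  eq           0.193     0.1266   0.006674
  solve Keq expr → x = -0.002763; check Q = 5.5460e-04

[J]_eq = 0.193 M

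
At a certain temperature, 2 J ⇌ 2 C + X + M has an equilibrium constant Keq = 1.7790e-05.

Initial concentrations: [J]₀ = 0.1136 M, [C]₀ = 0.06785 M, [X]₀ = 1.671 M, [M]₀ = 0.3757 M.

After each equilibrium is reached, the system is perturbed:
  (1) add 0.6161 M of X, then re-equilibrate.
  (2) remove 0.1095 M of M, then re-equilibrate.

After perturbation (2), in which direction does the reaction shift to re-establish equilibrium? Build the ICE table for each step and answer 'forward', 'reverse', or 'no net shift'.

Q₀ = 0.224 vs Keq = 1.7790e-05 ⇒ Q>K, reverse
Step 1:
                   J          C          X          M
  init        0.1136    0.06785      1.671     0.3757
  Δ          0.06683   -0.06683   -0.03342   -0.03342
  eq          0.1804   0.001017      1.638     0.3423
  solve Keq expr → x = -0.03342; check Q = 1.7790e-05
Then add 0.6161 M of X.
Step 2:
                   J          C          X          M
  init        0.1804   0.001017      2.254     0.3423
  Δ       1.4919e-04 -1.4919e-04 -7.4594e-05 -7.4594e-05
  eq          0.1806 8.6732e-04      2.254     0.3422
  solve Keq expr → x = -7.4594e-05; check Q = 1.7790e-05
Then remove 0.1095 M of M.
Step 3:
                   J          C          X          M
  init        0.1806 8.6732e-04      2.254     0.2327
  Δ       -1.8315e-04 1.8315e-04 9.1575e-05 9.1575e-05
  eq          0.1804    0.00105      2.254     0.2328
  solve Keq expr → x = 9.1575e-05; check Q = 1.7790e-05

Direction: forward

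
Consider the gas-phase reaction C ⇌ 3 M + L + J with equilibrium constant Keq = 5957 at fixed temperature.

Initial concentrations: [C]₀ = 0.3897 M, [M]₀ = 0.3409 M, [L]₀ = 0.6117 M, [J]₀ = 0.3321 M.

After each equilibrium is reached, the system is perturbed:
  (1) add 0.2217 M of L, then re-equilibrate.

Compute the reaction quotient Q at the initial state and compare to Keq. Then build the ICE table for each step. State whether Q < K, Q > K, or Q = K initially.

Q₀ = 0.02065 vs Keq = 5957 ⇒ Q<K, forward
Step 1:
                  C         M         L         J
  I          0.3897    0.3409    0.6117    0.3321
  C         -0.3893     1.168    0.3893    0.3893
  E       4.1631e-04     1.509     1.001    0.7214
  solve Keq expr → x = 0.3893; check Q = 5957
Then add 0.2217 M of L.
Step 2:
                  C         M         L         J
  I       4.1631e-04     1.509     1.223    0.7214
  C       9.1824e-05 -2.7547e-04 -9.1824e-05 -9.1824e-05
  E       5.0814e-04     1.508     1.223    0.7213
  solve Keq expr → x = -9.1824e-05; check Q = 5957

Q₀ = 0.02065; Q < K (proceeds forward)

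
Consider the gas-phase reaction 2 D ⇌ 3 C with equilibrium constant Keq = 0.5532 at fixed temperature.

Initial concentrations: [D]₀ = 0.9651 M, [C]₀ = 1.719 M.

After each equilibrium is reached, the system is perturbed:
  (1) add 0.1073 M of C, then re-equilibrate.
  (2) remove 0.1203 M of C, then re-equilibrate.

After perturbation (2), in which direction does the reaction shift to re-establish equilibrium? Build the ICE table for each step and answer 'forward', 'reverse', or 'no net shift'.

Direction: forward

Q₀ = 5.454 vs Keq = 0.5532 ⇒ Q>K, reverse
Step 1:
                   D          C
  Initial     0.9651      1.719
  Change      0.4547     -0.682
  Equil         1.42      1.037
  solve Keq expr → x = -0.2273; check Q = 0.5532
Then add 0.1073 M of C.
Step 2:
                   D          C
  Initial       1.42      1.144
  Change     0.05409   -0.08113
  Equil        1.474      1.063
  solve Keq expr → x = -0.02704; check Q = 0.5532
Then remove 0.1203 M of C.
Step 3:
                   D          C
  Initial      1.474     0.9429
  Change    -0.06063    0.09094
  Equil        1.413      1.034
  solve Keq expr → x = 0.03031; check Q = 0.5532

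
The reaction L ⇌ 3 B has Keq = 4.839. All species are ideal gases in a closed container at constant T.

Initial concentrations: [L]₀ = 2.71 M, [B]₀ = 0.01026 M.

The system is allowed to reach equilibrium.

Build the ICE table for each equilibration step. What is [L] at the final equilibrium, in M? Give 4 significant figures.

[L]_eq = 2.003 M

Q₀ = 3.9854e-07 vs Keq = 4.839 ⇒ Q<K, forward
Step 1:
                    L           B
  I              2.71     0.01026
  C           -0.7073       2.122
  E             2.003       2.132
  solve Keq expr → x = 0.7073; check Q = 4.839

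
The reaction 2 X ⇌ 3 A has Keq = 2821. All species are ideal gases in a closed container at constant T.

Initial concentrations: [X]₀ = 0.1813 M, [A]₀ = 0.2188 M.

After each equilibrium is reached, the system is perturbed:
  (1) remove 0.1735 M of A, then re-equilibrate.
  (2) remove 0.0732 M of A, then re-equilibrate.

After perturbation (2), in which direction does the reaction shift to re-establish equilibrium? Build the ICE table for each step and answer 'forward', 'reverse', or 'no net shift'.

Q₀ = 0.3187 vs Keq = 2821 ⇒ Q<K, forward
Step 1:
                    X           A
  I            0.1813      0.2188
  C            -0.175      0.2625
  E          0.006287      0.4813
  solve Keq expr → x = 0.08751; check Q = 2821
Then remove 0.1735 M of A.
Step 2:
                    X           A
  I          0.006287      0.3078
  C         -0.003001    0.004501
  E          0.003286      0.3123
  solve Keq expr → x = 0.0015; check Q = 2821
Then remove 0.0732 M of A.
Step 3:
                    X           A
  I          0.003286      0.2391
  C         -0.001063    0.001594
  E          0.002224      0.2407
  solve Keq expr → x = 5.3133e-04; check Q = 2821

Direction: forward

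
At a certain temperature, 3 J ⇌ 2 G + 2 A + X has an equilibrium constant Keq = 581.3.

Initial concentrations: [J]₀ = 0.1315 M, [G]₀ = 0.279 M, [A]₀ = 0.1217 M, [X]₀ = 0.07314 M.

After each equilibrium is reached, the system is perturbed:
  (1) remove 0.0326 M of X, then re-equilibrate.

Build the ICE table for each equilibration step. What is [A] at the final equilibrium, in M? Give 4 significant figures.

[A]_eq = 0.2033 M

Q₀ = 0.03708 vs Keq = 581.3 ⇒ Q<K, forward
Step 1:
                  J         G         A         X
  init       0.1315     0.279    0.1217   0.07314
  Δ         -0.1214   0.08091   0.08091   0.04046
  eq        0.01013    0.3599    0.2026    0.1136
  solve Keq expr → x = 0.04046; check Q = 581.3
Then remove 0.0326 M of X.
Step 2:
                  J         G         A         X
  init      0.01013    0.3599    0.2026     0.081
  Δ       -0.001035 6.9000e-04 6.9000e-04 3.4500e-04
  eq       0.009094    0.3606    0.2033   0.08134
  solve Keq expr → x = 3.4500e-04; check Q = 581.3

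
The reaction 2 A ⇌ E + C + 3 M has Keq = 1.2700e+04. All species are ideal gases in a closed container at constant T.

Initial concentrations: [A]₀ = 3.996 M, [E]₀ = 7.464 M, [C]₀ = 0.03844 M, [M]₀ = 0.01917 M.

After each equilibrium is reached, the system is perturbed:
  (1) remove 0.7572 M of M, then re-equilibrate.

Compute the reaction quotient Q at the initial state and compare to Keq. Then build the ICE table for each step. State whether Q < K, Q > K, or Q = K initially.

Q₀ = 1.2658e-07 vs Keq = 1.2700e+04 ⇒ Q<K, forward
Step 1:
                  A         E         C         M
  I           3.996     7.464   0.03844   0.01917
  C          -3.548     1.774     1.774     5.322
  E          0.4482     9.238     1.812     5.341
  solve Keq expr → x = 1.774; check Q = 1.2700e+04
Then remove 0.7572 M of M.
Step 2:
                  A         E         C         M
  I          0.4482     9.238     1.812     4.584
  C        -0.07426   0.03713   0.03713    0.1114
  E          0.3739     9.275     1.849     4.695
  solve Keq expr → x = 0.03713; check Q = 1.2700e+04

Q₀ = 1.2658e-07; Q < K (proceeds forward)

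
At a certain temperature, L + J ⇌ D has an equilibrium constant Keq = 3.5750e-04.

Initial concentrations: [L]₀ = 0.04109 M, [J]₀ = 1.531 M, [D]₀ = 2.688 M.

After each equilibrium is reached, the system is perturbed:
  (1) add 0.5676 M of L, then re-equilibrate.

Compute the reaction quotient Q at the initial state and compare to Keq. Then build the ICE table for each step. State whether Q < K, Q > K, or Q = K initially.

Q₀ = 42.73; Q > K (proceeds reverse)

Q₀ = 42.73 vs Keq = 3.5750e-04 ⇒ Q>K, reverse
Step 1:
                    L           J           D
  init        0.04109       1.531       2.688
  Δ             2.684       2.684      -2.684
  eq            2.725       4.215    0.004106
  solve Keq expr → x = -2.684; check Q = 3.5750e-04
Then add 0.5676 M of L.
Step 2:
                    L           J           D
  init          3.293       4.215    0.004106
  Δ       -8.5298e-04 -8.5298e-04  8.5298e-04
  eq            3.292       4.214    0.004959
  solve Keq expr → x = 8.5298e-04; check Q = 3.5750e-04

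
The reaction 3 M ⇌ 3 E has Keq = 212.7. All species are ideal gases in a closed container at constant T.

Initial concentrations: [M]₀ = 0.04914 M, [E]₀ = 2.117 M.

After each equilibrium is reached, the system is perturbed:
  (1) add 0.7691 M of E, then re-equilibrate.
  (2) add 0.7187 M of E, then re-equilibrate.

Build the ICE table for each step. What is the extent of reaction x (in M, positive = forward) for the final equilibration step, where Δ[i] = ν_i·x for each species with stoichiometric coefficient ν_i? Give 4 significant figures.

Q₀ = 7.9957e+04 vs Keq = 212.7 ⇒ Q>K, reverse
Step 1:
                    M           E
  I           0.04914       2.117
  C            0.2617     -0.2617
  E            0.3108       1.855
  solve Keq expr → x = -0.08722; check Q = 212.7
Then add 0.7691 M of E.
Step 2:
                    M           E
  I            0.3108       2.624
  C            0.1104     -0.1104
  E            0.4212       2.514
  solve Keq expr → x = -0.03679; check Q = 212.7
Then add 0.7187 M of E.
Step 3:
                    M           E
  I            0.4212       3.233
  C            0.1031     -0.1031
  E            0.5243        3.13
  solve Keq expr → x = -0.03437; check Q = 212.7

x = -0.03437 M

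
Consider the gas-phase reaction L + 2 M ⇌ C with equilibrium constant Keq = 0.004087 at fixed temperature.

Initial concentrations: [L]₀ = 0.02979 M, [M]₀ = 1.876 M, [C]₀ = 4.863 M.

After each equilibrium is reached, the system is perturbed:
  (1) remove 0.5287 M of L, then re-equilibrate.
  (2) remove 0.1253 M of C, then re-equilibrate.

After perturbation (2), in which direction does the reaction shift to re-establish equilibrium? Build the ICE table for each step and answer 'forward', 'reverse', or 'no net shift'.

Q₀ = 46.38 vs Keq = 0.004087 ⇒ Q>K, reverse
Step 1:
                   L          M          C
  I          0.02979      1.876      4.863
  C            3.622      7.244     -3.622
  E            3.652       9.12      1.241
  solve Keq expr → x = -3.622; check Q = 0.004087
Then remove 0.5287 M of L.
Step 2:
                   L          M          C
  I            3.123       9.12      1.241
  C          0.09845     0.1969   -0.09845
  E            3.221      9.317      1.143
  solve Keq expr → x = -0.09845; check Q = 0.004087
Then remove 0.1253 M of C.
Step 3:
                   L          M          C
  I            3.221      9.317      1.017
  C         -0.06842    -0.1368    0.06842
  E            3.153       9.18      1.086
  solve Keq expr → x = 0.06842; check Q = 0.004087

Direction: forward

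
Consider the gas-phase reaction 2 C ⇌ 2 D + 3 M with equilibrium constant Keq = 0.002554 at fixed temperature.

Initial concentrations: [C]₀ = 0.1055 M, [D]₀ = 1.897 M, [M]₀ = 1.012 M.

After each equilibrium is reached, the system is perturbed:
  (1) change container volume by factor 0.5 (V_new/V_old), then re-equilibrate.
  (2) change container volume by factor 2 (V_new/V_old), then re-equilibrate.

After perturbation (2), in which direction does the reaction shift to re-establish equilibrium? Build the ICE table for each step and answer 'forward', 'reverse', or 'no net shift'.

Direction: forward

Q₀ = 335.1 vs Keq = 0.002554 ⇒ Q>K, reverse
Step 1:
                    C           D           M
  Initial      0.1055       1.897       1.012
  Change       0.6128     -0.6128     -0.9192
  Equil        0.7183       1.284     0.09279
  solve Keq expr → x = -0.3064; check Q = 0.002554
Then change container volume by factor 0.5 (V_new/V_old).
Step 2:
                    C           D           M
  Initial       1.437       2.568      0.1856
  Change      0.05918    -0.05918    -0.08877
  Equil         1.496       2.509     0.09682
  solve Keq expr → x = -0.02959; check Q = 0.002554
Then change container volume by factor 2 (V_new/V_old).
Step 3:
                    C           D           M
  Initial      0.7479       1.255     0.04841
  Change     -0.02959     0.02959     0.04439
  Equil        0.7183       1.284     0.09279
  solve Keq expr → x = 0.0148; check Q = 0.002554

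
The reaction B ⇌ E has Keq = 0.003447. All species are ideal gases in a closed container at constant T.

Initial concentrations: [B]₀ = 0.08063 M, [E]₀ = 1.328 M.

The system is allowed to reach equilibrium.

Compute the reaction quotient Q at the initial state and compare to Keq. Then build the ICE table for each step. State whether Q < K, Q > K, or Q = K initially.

Q₀ = 16.47; Q > K (proceeds reverse)

Q₀ = 16.47 vs Keq = 0.003447 ⇒ Q>K, reverse
Step 1:
                  B         E
  Initial   0.08063     1.328
  Change      1.323    -1.323
  Equil       1.404  0.004839
  solve Keq expr → x = -1.323; check Q = 0.003447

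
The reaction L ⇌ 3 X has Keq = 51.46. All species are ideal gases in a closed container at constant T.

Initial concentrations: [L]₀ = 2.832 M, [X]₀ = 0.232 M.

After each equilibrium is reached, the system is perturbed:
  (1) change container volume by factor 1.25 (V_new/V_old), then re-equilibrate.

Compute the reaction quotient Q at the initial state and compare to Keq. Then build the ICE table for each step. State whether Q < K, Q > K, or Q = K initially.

Q₀ = 0.004409 vs Keq = 51.46 ⇒ Q<K, forward
Step 1:
                   L          X
  Initial      2.832      0.232
  Change       -1.34      4.019
  Equil        1.492      4.251
  solve Keq expr → x = 1.34; check Q = 51.46
Then change container volume by factor 1.25 (V_new/V_old).
Step 2:
                   L          X
  Initial      1.194      3.401
  Change     -0.1316     0.3948
  Equil        1.062      3.795
  solve Keq expr → x = 0.1316; check Q = 51.46

Q₀ = 0.004409; Q < K (proceeds forward)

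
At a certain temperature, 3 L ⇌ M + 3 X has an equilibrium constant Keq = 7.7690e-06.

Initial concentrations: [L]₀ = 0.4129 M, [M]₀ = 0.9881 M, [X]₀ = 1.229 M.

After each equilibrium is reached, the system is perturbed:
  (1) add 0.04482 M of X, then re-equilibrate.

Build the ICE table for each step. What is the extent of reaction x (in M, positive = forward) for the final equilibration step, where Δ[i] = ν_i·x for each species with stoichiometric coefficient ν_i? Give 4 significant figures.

Q₀ = 26.06 vs Keq = 7.7690e-06 ⇒ Q>K, reverse
Step 1:
                  L         M         X
  Initial    0.4129    0.9881     1.229
  Change      1.191    -0.397    -1.191
  Equil       1.604    0.5911   0.03786
  solve Keq expr → x = -0.397; check Q = 7.7690e-06
Then add 0.04482 M of X.
Step 2:
                  L         M         X
  Initial     1.604    0.5911   0.08268
  Change    0.04347  -0.01449  -0.04347
  Equil       1.648    0.5766    0.0392
  solve Keq expr → x = -0.01449; check Q = 7.7690e-06

x = -0.01449 M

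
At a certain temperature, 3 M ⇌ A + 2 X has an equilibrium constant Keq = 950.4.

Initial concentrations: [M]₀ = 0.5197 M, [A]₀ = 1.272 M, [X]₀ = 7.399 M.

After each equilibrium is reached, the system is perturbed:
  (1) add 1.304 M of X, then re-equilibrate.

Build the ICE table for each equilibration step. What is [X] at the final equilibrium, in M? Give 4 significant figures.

Q₀ = 496.1 vs Keq = 950.4 ⇒ Q<K, forward
Step 1:
                  M         A         X
  init       0.5197     1.272     7.399
  Δ        -0.09538   0.03179   0.06359
  eq         0.4243     1.304     7.463
  solve Keq expr → x = 0.03179; check Q = 950.4
Then add 1.304 M of X.
Step 2:
                  M         A         X
  init       0.4243     1.304     8.767
  Δ         0.04519  -0.01506  -0.03012
  eq         0.4695     1.289     8.736
  solve Keq expr → x = -0.01506; check Q = 950.4

[X]_eq = 8.736 M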